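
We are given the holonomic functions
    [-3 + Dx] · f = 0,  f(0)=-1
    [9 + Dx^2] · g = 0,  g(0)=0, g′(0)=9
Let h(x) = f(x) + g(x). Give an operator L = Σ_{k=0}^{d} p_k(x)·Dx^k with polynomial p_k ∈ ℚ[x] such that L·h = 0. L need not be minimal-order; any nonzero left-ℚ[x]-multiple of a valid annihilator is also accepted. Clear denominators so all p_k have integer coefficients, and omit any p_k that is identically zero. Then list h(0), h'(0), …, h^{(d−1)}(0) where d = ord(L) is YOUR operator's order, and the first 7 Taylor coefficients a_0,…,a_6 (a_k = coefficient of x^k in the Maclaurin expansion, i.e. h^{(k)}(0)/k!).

f: a_k = -1, -3, -9/2, -9/2, -27/8, -81/40, -81/80, …
g: a_k = 0, 9, 0, -27/2, 0, 243/40, 0, …
L₀ := lclm(L_f,L_g); ord L₀ ≤ 1+2.
L = -27 + 9·Dx - 3·Dx^2 + Dx^3  (order 3).
h: a_k = -1, 6, -9/2, -18, -27/8, 81/20, -81/80, …
ICs: h(0) = -1, h′(0) = 6, h′′(0) = -9.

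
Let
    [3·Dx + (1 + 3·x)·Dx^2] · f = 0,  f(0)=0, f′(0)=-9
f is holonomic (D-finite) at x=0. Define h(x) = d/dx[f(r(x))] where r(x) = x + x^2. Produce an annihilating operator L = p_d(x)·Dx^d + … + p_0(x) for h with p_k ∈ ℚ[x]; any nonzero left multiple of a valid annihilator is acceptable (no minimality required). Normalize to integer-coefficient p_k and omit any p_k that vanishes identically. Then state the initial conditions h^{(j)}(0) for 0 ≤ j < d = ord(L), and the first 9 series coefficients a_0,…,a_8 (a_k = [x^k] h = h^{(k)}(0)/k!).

L = (1 + 6·x + 6·x^2) + (1 + 5·x + 9·x^2 + 6·x^3)·Dx  (order 1).
h: a_k = -9, 9, 0, -27, 81, -162, 243, -243, 0, …
ICs: h(0) = -9.

f: a_k = 0, -9, 27/2, -27, 243/4, -729/5, 729/2, -6561/7, 19683/8, …
L₀ from L_f via x↦r, Dx↦r'^{-1}Dx.
Differentiate: ansatz ord ≤ ord L₀ ⇒ L.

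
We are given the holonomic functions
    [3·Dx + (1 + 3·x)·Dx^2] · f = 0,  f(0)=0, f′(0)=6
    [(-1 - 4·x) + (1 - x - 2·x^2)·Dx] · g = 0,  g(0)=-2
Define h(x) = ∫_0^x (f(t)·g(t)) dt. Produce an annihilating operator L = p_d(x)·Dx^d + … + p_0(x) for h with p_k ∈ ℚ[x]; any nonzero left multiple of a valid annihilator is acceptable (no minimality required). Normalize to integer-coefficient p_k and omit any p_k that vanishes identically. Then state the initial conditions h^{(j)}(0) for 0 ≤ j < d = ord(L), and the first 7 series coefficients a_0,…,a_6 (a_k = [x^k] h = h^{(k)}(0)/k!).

f: a_k = 0, 6, -9, 18, -81/2, 486/5, -243, …
g: a_k = -2, -2, -6, -10, -22, -42, -86, …
h₀=f·g: eliminate ⇒ L₀, order ≤ 2·1.
∫: right-multiply L₀ by Dx.
L = (7 + 24·x)·Dx + (-1 + 17·x + 30·x^2)·Dx^2 + (-1 - 2·x + 5·x^2 + 6·x^3)·Dx^3  (order 3).
h: a_k = 0, 0, -6, 2, -27/2, 39/5, -439/10, …
ICs: h(0) = 0, h′(0) = 0, h′′(0) = -12.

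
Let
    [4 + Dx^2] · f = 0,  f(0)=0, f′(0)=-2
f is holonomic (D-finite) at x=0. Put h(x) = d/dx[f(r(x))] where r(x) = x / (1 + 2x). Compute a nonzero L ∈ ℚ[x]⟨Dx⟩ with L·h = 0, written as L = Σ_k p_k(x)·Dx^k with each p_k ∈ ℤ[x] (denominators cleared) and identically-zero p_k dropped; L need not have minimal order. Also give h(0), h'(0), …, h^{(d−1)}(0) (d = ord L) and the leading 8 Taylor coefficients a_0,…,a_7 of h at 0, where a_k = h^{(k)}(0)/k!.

f: a_k = 0, -2, 0, 4/3, 0, -4/15, 0, 8/315, …
L₀ from L_f via x↦r, Dx↦r'^{-1}Dx.
Derive L from L₀ (diff closure).
L = (28 + 96·x + 96·x^2) + (12 + 72·x + 144·x^2 + 96·x^3)·Dx + (1 + 8·x + 24·x^2 + 32·x^3 + 16·x^4)·Dx^2  (order 2).
h: a_k = -2, 8, -20, 32, -4/3, -240, 55448/45, -203648/45, …
ICs: h(0) = -2, h′(0) = 8.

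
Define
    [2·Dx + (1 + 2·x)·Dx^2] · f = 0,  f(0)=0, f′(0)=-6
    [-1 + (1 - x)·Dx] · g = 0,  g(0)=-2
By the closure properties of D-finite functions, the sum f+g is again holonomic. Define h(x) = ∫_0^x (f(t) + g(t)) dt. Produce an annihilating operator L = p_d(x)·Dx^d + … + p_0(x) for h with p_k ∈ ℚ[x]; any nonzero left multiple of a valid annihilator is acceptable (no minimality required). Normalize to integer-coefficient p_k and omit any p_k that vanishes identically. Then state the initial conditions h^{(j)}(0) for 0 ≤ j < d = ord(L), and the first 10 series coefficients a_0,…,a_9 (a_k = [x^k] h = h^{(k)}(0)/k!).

L = (-14 - 4·x)·Dx^2 + (1 - 20·x - 8·x^2)·Dx^3 + (2 + 3·x - 3·x^2 - 2·x^3)·Dx^4  (order 4).
h: a_k = 0, -2, -4, 4/3, -5/2, 2, -53/15, 30/7, -199/28, 94/9, …
ICs: h(0) = 0, h′(0) = -2, h′′(0) = -8, h′′′(0) = 8.

f: a_k = 0, -6, 6, -8, 12, -96/5, 32, -384/7, 96, -512/3, …
g: a_k = -2, -2, -2, -2, -2, -2, -2, -2, -2, -2, …
L₀ := lclm(L_f,L_g); ord L₀ ≤ 2+1.
Integrate: L := L₀·Dx.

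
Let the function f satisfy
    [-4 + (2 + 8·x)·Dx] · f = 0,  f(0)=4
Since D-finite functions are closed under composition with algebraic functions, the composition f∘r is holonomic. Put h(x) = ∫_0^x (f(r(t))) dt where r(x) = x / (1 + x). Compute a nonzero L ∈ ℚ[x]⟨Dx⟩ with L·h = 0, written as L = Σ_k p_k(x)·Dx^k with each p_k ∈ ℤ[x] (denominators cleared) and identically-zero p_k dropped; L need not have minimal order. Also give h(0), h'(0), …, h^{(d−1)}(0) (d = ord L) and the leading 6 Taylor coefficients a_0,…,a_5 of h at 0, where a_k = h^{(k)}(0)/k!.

L = -2·Dx + (1 + 6·x + 5·x^2)·Dx^2  (order 2).
h: a_k = 0, 4, 4, -16/3, 10, -24, …
ICs: h(0) = 0, h′(0) = 4.

f: a_k = 4, 8, -8, 16, -40, 112, …
L₀ from L_f via x↦r, Dx↦r'^{-1}Dx.
h=∫h₀ ⇒ L = L₀·Dx.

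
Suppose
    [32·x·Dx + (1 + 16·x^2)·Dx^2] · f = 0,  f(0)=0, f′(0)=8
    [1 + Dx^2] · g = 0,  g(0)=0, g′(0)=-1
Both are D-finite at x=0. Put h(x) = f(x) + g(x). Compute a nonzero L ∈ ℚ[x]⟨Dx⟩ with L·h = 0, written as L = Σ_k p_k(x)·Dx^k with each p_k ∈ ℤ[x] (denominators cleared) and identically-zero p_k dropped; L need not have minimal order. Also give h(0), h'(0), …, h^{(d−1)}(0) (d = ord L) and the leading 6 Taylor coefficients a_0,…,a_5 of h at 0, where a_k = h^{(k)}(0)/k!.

L = (-6112·x + 99328·x^3 + 8192·x^5)·Dx + (-31 + 1072·x^2 + 25344·x^4 + 4096·x^6)·Dx^2 + (-6112·x + 99328·x^3 + 8192·x^5)·Dx^3 + (-31 + 1072·x^2 + 25344·x^4 + 4096·x^6)·Dx^4  (order 4).
h: a_k = 0, 7, 0, -85/2, 0, 49151/120, …
ICs: h(0) = 0, h′(0) = 7, h′′(0) = 0, h′′′(0) = -255.

f: a_k = 0, 8, 0, -128/3, 0, 2048/5, …
g: a_k = 0, -1, 0, 1/6, 0, -1/120, …
h₀=f+g: left-lcm gives L₀, ord ≤ 4.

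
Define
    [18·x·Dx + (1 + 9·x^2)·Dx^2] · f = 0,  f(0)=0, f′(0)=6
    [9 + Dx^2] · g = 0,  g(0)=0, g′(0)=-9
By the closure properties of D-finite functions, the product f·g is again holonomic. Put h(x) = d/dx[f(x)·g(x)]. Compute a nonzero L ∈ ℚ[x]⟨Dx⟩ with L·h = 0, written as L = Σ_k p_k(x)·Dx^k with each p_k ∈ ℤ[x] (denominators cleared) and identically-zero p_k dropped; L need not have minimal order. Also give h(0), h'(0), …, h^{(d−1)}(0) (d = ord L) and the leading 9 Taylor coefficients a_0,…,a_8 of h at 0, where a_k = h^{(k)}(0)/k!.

f: a_k = 0, 6, 0, -18, 0, 486/5, 0, -4374/7, 0, …
g: a_k = 0, -9, 0, 27/2, 0, -243/40, 0, 729/560, 0, …
L₀ := L_f ⊗_s L_g (sym. prod.), ord ≤ 4.
Differentiate: ansatz ord ≤ ord L₀ ⇒ L.
L = (8910 + 214326·x^2 + 3024621·x^4 + 5668704·x^6 + 6377292·x^8 + 9565938·x^10 + 43046721·x^12) + (5508·x + 207036·x^3 + 1837080·x^5 + 4723920·x^7 + 10628820·x^9 + 19131876·x^11)·Dx + (1080 + 27540·x^2 + 389286·x^4 + 971028·x^6 + 1889568·x^8 + 4251528·x^10 + 9565938·x^12)·Dx^2 + (612·x + 23004·x^3 + 204120·x^5 + 524880·x^7 + 1180980·x^9 + 2125764·x^11)·Dx^3 + (10 + 414·x^2 + 5913·x^4 + 37908·x^6 + 131220·x^8 + 354294·x^10 + 531441·x^12)·Dx^4  (order 4).
h: a_k = 0, -108, 0, 972, 0, -13851/2, 0, 282123/5, 0, …
ICs: h(0) = 0, h′(0) = -108, h′′(0) = 0, h′′′(0) = 5832.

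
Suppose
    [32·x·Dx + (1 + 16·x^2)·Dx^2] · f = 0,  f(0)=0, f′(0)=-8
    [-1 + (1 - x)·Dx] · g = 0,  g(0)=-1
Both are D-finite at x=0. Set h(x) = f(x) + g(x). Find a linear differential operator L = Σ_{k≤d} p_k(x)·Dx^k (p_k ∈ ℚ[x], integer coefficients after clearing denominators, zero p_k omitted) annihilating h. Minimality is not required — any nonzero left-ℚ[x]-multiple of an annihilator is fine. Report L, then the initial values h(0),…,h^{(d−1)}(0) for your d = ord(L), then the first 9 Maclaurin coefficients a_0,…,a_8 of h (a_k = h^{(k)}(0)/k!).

f: a_k = 0, -8, 0, 128/3, 0, -2048/5, 0, 32768/7, 0, …
g: a_k = -1, -1, -1, -1, -1, -1, -1, -1, -1, …
Sum ⇒ L₀ = lclm(L_f,L_g) in ℚ(x)⟨Dx⟩.
L = (32 - 128·x - 1536·x^2)·Dx + (-19 + 32·x + 656·x^2 - 1536·x^3)·Dx^2 + (1 + 15·x + 240·x^3 - 256·x^4)·Dx^3  (order 3).
h: a_k = -1, -9, -1, 125/3, -1, -2053/5, -1, 32761/7, -1, …
ICs: h(0) = -1, h′(0) = -9, h′′(0) = -2.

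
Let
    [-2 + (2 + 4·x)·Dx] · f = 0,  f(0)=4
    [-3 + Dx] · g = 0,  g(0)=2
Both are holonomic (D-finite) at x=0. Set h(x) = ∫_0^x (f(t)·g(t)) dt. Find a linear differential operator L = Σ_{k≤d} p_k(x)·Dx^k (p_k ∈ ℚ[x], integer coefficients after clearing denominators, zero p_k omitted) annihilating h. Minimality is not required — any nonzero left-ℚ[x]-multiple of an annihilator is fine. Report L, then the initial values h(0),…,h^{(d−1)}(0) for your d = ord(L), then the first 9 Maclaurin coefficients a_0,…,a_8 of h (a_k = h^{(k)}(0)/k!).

f: a_k = 4, 4, -2, 2, -5/2, 7/2, -21/4, 33/4, -429/32, …
g: a_k = 2, 6, 9, 9, 27/4, 81/20, 81/40, 243/280, 729/2240, …
Sym-product of L_f,L_g gives L₀ (≤ ord 1).
Integrate: L := L₀·Dx.
L = (-4 - 6·x)·Dx + (1 + 2·x)·Dx^2  (order 2).
h: a_k = 0, 8, 16, 56/3, 16, 52/5, 88/15, 12/5, 48/35, …
ICs: h(0) = 0, h′(0) = 8.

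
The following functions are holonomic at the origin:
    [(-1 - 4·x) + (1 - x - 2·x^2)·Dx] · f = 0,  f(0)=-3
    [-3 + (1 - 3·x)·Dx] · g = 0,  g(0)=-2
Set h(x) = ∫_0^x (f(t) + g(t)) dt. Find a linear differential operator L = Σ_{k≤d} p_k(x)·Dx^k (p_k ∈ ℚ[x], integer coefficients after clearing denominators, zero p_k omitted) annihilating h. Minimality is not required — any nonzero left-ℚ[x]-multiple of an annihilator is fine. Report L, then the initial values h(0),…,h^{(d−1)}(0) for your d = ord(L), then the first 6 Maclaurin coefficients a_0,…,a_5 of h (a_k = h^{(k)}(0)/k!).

L = (-36·x + 36·x^2 - 36·x^3)·Dx + (6 - 6·x - 30·x^2 + 54·x^3 - 72·x^4)·Dx^2 + (-1 + 6·x - 12·x^2 + 8·x^3 + 9·x^4 - 18·x^5)·Dx^3  (order 3).
h: a_k = 0, -5, -9/2, -9, -69/4, -39, …
ICs: h(0) = 0, h′(0) = -5, h′′(0) = -9.

f: a_k = -3, -3, -9, -15, -33, -63, …
g: a_k = -2, -6, -18, -54, -162, -486, …
f+g: L₀ = lclm(L_f,L_g), ord ≤ 1+1.
∫: right-multiply L₀ by Dx.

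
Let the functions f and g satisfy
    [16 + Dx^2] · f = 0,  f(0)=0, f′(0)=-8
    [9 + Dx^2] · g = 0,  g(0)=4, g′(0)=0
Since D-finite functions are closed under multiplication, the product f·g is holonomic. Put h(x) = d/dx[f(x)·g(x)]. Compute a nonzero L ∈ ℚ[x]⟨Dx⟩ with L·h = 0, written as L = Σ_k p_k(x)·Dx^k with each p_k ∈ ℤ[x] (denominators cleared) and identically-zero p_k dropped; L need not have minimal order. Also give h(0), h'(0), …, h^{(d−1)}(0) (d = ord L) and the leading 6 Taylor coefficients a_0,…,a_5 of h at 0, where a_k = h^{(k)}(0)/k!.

f: a_k = 0, -8, 0, 64/3, 0, -256/15, …
g: a_k = 4, 0, -18, 0, 27/2, 0, …
h₀=f·g: eliminate ⇒ L₀, order ≤ 2·2.
Differentiate: ansatz ord ≤ ord L₀ ⇒ L.
L = 49 + 50·Dx^2 + Dx^4  (order 4).
h: a_k = -32, 0, 688, 0, -8404/3, 0, …
ICs: h(0) = -32, h′(0) = 0, h′′(0) = 1376, h′′′(0) = 0.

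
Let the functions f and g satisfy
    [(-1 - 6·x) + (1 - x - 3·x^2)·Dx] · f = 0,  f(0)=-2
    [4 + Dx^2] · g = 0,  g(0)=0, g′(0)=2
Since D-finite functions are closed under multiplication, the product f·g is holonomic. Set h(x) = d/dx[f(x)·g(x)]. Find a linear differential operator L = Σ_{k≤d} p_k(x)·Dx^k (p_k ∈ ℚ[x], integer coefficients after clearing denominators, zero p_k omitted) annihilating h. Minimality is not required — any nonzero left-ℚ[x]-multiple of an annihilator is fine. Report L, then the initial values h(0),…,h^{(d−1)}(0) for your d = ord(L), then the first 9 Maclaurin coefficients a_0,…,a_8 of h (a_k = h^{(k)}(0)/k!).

f: a_k = -2, -2, -8, -14, -38, -80, -194, -434, -1016, …
g: a_k = 0, 2, 0, -4/3, 0, 4/15, 0, -8/315, 0, …
Sym-product of L_f,L_g gives L₀ (≤ ord 2).
Differentiate: ansatz ord ≤ ord L₀ ⇒ L.
L = (10 - 16·x - 40·x^2 + 48·x^3 + 72·x^4) + (5 + 34·x + 36·x^2 + 72·x^3)·Dx + (-1 - x - x^2 + 12·x^3 + 18·x^4)·Dx^2  (order 2).
h: a_k = -4, -8, -40, -304/3, -988/3, -4256/5, -106916/45, -385568/63, -1011112/63, …
ICs: h(0) = -4, h′(0) = -8.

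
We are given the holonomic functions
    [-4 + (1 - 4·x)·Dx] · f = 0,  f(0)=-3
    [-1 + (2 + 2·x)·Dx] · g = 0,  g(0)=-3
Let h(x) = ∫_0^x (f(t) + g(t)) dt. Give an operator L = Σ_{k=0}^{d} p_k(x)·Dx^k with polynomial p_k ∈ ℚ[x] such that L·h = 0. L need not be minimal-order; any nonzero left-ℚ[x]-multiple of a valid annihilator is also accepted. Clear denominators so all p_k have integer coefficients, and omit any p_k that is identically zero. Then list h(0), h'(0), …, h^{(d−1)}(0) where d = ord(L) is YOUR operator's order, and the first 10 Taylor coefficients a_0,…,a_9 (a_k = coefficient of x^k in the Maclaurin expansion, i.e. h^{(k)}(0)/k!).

L = (-68 - 48·x)·Dx + (129 + 248·x + 144·x^2)·Dx^2 + (-14 + 18·x + 128·x^2 + 96·x^3)·Dx^3  (order 3).
h: a_k = 0, -6, -27/4, -127/8, -3075/64, -98289/640, -262151/512, -12582849/7168, -100663395/16384, -2147483219/98304, …
ICs: h(0) = 0, h′(0) = -6, h′′(0) = -27/2.

f: a_k = -3, -12, -48, -192, -768, -3072, -12288, -49152, -196608, -786432, …
g: a_k = -3, -3/2, 3/8, -3/16, 15/128, -21/256, 63/1024, -99/2048, 1287/32768, -2145/65536, …
L₀ := lclm(L_f,L_g); ord L₀ ≤ 1+1.
h=∫₀ˣh₀: take L = L₀·Dx.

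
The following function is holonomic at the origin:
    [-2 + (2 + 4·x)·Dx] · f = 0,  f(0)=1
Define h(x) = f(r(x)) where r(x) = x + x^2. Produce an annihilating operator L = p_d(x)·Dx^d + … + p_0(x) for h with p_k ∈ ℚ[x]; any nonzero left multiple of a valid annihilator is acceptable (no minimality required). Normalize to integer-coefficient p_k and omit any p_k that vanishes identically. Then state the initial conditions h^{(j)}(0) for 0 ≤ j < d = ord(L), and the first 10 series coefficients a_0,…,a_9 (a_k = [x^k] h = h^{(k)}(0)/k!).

L = (-1 - 2·x) + (1 + 2·x + 2·x^2)·Dx  (order 1).
h: a_k = 1, 1, 1/2, -1/2, 3/8, -1/8, -3/16, 7/16, -61/128, 27/128, …
ICs: h(0) = 1.

f: a_k = 1, 1, -1/2, 1/2, -5/8, 7/8, -21/16, 33/16, -429/128, 715/128, …
L₀ from L_f via x↦r, Dx↦r'^{-1}Dx.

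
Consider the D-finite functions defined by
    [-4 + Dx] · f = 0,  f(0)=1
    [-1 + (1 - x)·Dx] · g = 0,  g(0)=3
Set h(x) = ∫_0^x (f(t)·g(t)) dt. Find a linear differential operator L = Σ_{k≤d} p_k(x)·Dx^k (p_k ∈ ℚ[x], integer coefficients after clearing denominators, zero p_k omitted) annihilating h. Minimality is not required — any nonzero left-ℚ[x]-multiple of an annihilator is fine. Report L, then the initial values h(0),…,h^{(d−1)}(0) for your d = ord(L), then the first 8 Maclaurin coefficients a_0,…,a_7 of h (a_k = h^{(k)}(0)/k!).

f: a_k = 1, 4, 8, 32/3, 32/3, 128/15, 256/45, 1024/315, …
g: a_k = 3, 3, 3, 3, 3, 3, 3, 3, …
h₀=f·g: eliminate ⇒ L₀, order ≤ 1·1.
Integrate: L := L₀·Dx.
L = (5 - 4·x)·Dx + (-1 + x)·Dx^2  (order 2).
h: a_k = 0, 3, 15/2, 13, 71/4, 103/5, 643/30, 437/21, …
ICs: h(0) = 0, h′(0) = 3.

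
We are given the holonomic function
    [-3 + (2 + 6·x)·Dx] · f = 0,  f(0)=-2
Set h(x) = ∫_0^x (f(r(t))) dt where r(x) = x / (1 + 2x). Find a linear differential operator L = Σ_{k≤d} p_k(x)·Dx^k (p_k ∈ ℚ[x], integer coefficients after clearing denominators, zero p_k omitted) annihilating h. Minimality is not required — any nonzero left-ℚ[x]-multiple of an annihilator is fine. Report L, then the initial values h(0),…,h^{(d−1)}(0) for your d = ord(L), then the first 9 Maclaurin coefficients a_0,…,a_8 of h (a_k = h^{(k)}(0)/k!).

L = -3·Dx + (2 + 14·x + 20·x^2)·Dx^2  (order 2).
h: a_k = 0, -2, -3/2, 11/4, -195/32, 993/64, -11303/256, 492501/3584, -3761283/8192, …
ICs: h(0) = 0, h′(0) = -2.

f: a_k = -2, -3, 9/4, -27/8, 405/64, -1701/128, 15309/512, -72171/1024, 2814669/16384, …
Change of var in L_f (x↦r) gives L₀.
∫: right-multiply L₀ by Dx.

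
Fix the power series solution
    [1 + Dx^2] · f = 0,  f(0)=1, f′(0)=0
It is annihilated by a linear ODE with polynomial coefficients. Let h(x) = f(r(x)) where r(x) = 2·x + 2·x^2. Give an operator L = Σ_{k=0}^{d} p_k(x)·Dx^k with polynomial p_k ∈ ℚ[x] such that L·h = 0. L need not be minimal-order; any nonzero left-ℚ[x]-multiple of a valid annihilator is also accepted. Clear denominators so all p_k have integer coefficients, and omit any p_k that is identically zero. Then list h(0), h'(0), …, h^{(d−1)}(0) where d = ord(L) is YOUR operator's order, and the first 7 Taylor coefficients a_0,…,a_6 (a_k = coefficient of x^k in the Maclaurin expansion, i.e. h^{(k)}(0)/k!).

L = (4 + 24·x + 48·x^2 + 32·x^3) - 2·Dx + (1 + 2·x)·Dx^2  (order 2).
h: a_k = 1, 0, -2, -4, -4/3, 8/3, 176/45, …
ICs: h(0) = 1, h′(0) = 0.

f: a_k = 1, 0, -1/2, 0, 1/24, 0, -1/720, …
Substitute x→r, Dx→(1/r')Dx; clear ⇒ L₀.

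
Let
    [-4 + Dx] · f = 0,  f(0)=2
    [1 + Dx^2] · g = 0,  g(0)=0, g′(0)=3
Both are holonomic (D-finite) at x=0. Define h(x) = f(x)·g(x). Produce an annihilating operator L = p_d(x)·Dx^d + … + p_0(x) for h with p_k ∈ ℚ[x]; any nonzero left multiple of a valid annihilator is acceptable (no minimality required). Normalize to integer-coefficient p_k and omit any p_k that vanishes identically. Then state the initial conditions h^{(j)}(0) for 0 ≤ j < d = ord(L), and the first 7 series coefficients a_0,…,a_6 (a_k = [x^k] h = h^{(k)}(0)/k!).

f: a_k = 2, 8, 16, 64/3, 64/3, 256/15, 512/45, …
g: a_k = 0, 3, 0, -1/2, 0, 1/40, 0, …
f·g: L₀ = L_f ⊗_s L_g, ord ≤ 1·2.
L = 17 - 8·Dx + Dx^2  (order 2).
h: a_k = 0, 6, 24, 47, 60, 1121/20, 611/15, …
ICs: h(0) = 0, h′(0) = 6.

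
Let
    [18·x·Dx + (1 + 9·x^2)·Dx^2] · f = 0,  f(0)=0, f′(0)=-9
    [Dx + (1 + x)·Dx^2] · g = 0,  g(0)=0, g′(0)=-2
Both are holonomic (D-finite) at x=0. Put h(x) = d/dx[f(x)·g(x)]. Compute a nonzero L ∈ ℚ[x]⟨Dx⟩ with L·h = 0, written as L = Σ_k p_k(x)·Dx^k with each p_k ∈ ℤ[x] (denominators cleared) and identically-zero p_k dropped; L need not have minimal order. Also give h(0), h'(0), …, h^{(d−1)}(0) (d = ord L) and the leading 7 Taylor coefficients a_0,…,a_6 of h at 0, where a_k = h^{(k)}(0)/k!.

f: a_k = 0, -9, 0, 27, 0, -729/5, 0, …
g: a_k = 0, -2, 1, -2/3, 1/2, -2/5, 1/3, …
h₀=f·g: eliminate ⇒ L₀, order ≤ 2·2.
Differentiate: ansatz ord ≤ ord L₀ ⇒ L.
L = (1368 + 2700·x + 37584·x^2 + 95580·x^3 + 87480·x^4 + 37908·x^5 + 26244·x^7) + (1298 + 9180·x + 54612·x^2 + 194724·x^3 + 324000·x^4 + 271188·x^5 + 102060·x^6 + 78732·x^7 + 91854·x^8)·Dx + (76 + 2848·x + 12096·x^2 + 43992·x^3 + 117288·x^4 + 173016·x^5 + 139968·x^6 + 75816·x^7 + 78732·x^8 + 52488·x^9)·Dx^2 + (37 + 146·x + 901·x^2 + 2808·x^3 + 7362·x^4 + 15228·x^5 + 21546·x^6 + 17496·x^7 + 12393·x^8 + 13122·x^9 + 6561·x^10)·Dx^3  (order 3).
h: a_k = 0, 36, -27, -192, 225/2, 8316/5, -9471/10, …
ICs: h(0) = 0, h′(0) = 36, h′′(0) = -54.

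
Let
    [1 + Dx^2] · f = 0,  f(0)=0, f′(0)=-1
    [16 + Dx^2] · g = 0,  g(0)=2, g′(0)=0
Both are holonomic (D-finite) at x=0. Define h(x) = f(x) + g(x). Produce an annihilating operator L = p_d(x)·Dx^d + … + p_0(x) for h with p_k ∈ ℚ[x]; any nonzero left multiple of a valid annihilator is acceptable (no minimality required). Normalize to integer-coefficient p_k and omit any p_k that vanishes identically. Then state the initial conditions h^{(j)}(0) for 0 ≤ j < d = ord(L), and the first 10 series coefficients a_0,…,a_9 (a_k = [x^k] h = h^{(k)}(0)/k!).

L = 16 + 17·Dx^2 + Dx^4  (order 4).
h: a_k = 2, -1, -16, 1/6, 64/3, -1/120, -512/45, 1/5040, 1024/315, -1/362880, …
ICs: h(0) = 2, h′(0) = -1, h′′(0) = -32, h′′′(0) = 1.

f: a_k = 0, -1, 0, 1/6, 0, -1/120, 0, 1/5040, 0, -1/362880, …
g: a_k = 2, 0, -16, 0, 64/3, 0, -512/45, 0, 1024/315, 0, …
Sum ⇒ L₀ = lclm(L_f,L_g) in ℚ(x)⟨Dx⟩.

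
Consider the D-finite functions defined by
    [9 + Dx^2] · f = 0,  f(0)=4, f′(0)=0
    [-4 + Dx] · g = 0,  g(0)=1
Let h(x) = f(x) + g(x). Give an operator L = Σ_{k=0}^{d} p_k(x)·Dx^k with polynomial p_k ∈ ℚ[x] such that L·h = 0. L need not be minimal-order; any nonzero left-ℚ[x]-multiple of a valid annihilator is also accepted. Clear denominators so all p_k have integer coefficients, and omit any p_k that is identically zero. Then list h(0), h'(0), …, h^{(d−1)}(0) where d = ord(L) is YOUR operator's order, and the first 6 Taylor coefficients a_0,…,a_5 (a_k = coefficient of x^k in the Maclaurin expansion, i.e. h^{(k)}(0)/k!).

L = -36 + 9·Dx - 4·Dx^2 + Dx^3  (order 3).
h: a_k = 5, 4, -10, 32/3, 145/6, 128/15, …
ICs: h(0) = 5, h′(0) = 4, h′′(0) = -20.

f: a_k = 4, 0, -18, 0, 27/2, 0, …
g: a_k = 1, 4, 8, 32/3, 32/3, 128/15, …
Sum ⇒ L₀ = lclm(L_f,L_g) in ℚ(x)⟨Dx⟩.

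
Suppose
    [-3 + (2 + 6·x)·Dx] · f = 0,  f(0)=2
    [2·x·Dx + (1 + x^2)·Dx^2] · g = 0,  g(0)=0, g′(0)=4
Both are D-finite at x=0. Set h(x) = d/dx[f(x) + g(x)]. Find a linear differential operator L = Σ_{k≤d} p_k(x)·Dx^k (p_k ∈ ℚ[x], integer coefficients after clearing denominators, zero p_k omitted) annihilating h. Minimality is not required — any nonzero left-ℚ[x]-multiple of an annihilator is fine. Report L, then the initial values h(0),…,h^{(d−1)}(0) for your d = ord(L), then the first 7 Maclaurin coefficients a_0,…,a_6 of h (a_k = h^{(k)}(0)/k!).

f: a_k = 2, 3, -9/4, 27/8, -405/64, 1701/128, -15309/512, …
g: a_k = 0, 4, 0, -4/3, 0, 4/5, 0, …
L₀ := lclm(L_f,L_g); ord L₀ ≤ 1+2.
h₀' ⇒ L via d/dx closure of L₀.
L = (-12 - 90·x + 36·x^2 + 54·x^3) + (-35 - 48·x - 102·x^2 + 144·x^3 + 189·x^4)·Dx + (-6 - 10·x + 36·x^2 + 44·x^3 + 42·x^4 + 54·x^5)·Dx^2  (order 2).
h: a_k = 7, -9/2, 49/8, -405/16, 9017/128, -45927/256, 501101/1024, …
ICs: h(0) = 7, h′(0) = -9/2.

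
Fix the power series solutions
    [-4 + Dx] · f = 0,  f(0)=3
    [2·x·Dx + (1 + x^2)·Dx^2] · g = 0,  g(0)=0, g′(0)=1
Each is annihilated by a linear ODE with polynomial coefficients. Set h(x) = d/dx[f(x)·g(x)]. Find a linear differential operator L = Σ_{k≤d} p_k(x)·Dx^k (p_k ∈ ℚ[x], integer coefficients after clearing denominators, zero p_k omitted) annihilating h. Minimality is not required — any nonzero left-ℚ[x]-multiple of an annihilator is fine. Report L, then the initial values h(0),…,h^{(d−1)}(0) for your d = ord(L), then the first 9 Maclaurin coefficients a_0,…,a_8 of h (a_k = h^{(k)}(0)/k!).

f: a_k = 3, 12, 24, 32, 32, 128/5, 256/15, 1024/105, 512/105, …
g: a_k = 0, 1, 0, -1/3, 0, 1/5, 0, -1/7, 0, …
Sym-product of L_f,L_g gives L₀ (≤ ord 2).
h=h₀': d/dx-closure on L₀ ⇒ L.
L = (28 - 32·x + 76·x^2 - 32·x^3 + 32·x^4) + (-15 + 12·x - 35·x^2 + 12·x^3 - 16·x^4)·Dx + (2 - x + 4·x^2 - x^3 + 2·x^4)·Dx^2  (order 2).
h: a_k = 3, 24, 69, 112, 123, 104, 377/5, 992/21, 157/7, …
ICs: h(0) = 3, h′(0) = 24.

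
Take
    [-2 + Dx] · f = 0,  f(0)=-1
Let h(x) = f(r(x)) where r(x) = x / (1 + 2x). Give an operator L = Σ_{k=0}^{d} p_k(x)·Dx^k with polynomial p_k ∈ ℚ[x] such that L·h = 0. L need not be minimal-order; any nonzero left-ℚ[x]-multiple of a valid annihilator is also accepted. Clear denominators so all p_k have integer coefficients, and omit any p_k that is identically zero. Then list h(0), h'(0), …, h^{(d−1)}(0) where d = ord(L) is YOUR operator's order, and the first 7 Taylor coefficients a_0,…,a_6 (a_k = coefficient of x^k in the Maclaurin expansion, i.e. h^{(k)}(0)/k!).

f: a_k = -1, -2, -2, -4/3, -2/3, -4/15, -4/45, …
f∘r: x↦r, Dx↦Dx/r' in L_f ⇒ L₀.
L = -2 + (1 + 4·x + 4·x^2)·Dx  (order 1).
h: a_k = -1, -2, 2, -4/3, -2/3, 76/15, -604/45, …
ICs: h(0) = -1.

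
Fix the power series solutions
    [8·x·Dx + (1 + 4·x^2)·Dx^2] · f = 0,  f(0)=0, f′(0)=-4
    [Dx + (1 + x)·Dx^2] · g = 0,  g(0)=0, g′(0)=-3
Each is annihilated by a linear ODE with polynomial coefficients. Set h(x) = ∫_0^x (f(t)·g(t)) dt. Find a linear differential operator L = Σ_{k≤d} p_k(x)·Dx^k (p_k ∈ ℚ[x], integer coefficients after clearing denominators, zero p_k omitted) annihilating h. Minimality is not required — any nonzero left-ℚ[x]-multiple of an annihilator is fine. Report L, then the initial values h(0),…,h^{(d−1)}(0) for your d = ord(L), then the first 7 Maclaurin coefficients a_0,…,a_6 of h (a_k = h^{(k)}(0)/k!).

f: a_k = 0, -4, 0, 16/3, 0, -64/5, 0, …
g: a_k = 0, -3, 3/2, -1, 3/4, -3/5, 1/2, …
Sym-product of L_f,L_g gives L₀ (≤ ord 4).
Integrate: L := L₀·Dx.
L = (288 + 560·x + 3584·x^2 + 8640·x^3 + 7680·x^4 + 3328·x^5 + 1024·x^7)·Dx^2 + (258 + 1840·x + 6992·x^2 + 19264·x^3 + 29440·x^4 + 23808·x^5 + 8960·x^6 + 3072·x^7 + 3584·x^8)·Dx^3 + (36 + 628·x + 2496·x^2 + 6192·x^3 + 12288·x^4 + 15936·x^5 + 12288·x^6 + 5376·x^7 + 3072·x^8 + 2048·x^9)·Dx^4 + (17 + 66·x + 241·x^2 + 608·x^3 + 1152·x^4 + 1728·x^5 + 2016·x^6 + 1536·x^7 + 768·x^8 + 512·x^9 + 256·x^10)·Dx^5  (order 5).
h: a_k = 0, 0, 0, 4, -3/2, -12/5, 5/6, …
ICs: h(0) = 0, h′(0) = 0, h′′(0) = 0, h′′′(0) = 24, h′′′′(0) = -36.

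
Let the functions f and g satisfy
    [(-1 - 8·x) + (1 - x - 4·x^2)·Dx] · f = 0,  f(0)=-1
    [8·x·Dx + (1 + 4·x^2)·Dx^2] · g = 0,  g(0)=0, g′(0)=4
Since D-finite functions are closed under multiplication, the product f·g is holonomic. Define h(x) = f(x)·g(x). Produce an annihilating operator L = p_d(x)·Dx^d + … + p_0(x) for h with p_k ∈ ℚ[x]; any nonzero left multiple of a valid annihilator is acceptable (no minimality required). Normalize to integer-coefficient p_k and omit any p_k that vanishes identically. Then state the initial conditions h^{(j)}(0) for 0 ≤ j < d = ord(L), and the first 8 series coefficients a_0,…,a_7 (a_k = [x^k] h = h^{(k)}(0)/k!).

f: a_k = -1, -1, -5, -9, -29, -65, -181, -441, …
g: a_k = 0, 4, 0, -16/3, 0, 64/5, 0, -256/7, …
L₀ := L_f ⊗_s L_g (sym. prod.), ord ≤ 2.
L = (8 + 8·x + 96·x^2) + (2 + 8·x + 16·x^2 + 96·x^3)·Dx + (-1 + x + 4·x^3 + 16·x^4)·Dx^2  (order 2).
h: a_k = 0, -4, -4, -44/3, -92/3, -1532/15, -1124/5, -12532/21, …
ICs: h(0) = 0, h′(0) = -4.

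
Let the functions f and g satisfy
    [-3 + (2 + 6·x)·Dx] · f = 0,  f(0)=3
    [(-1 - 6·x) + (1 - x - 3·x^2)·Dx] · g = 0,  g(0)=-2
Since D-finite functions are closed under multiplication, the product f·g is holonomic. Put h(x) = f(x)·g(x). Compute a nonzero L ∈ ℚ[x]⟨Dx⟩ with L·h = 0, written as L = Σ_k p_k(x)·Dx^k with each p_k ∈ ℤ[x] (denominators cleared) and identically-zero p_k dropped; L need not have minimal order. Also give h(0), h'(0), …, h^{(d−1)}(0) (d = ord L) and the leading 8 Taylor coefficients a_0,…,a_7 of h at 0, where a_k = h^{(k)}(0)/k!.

f: a_k = 3, 9/2, -27/8, 81/16, -1215/128, 5103/256, -45927/1024, 216513/2048, …
g: a_k = -2, -2, -8, -14, -38, -80, -194, -434, …
Sym-product of L_f,L_g gives L₀ (≤ ord 1).
L = (5 + 15·x + 27·x^2) + (-2 - 4·x + 12·x^2 + 18·x^3)·Dx  (order 1).
h: a_k = -6, -15, -105/4, -651/8, -9033/64, -54417/128, -388533/512, -2299587/1024, …
ICs: h(0) = -6.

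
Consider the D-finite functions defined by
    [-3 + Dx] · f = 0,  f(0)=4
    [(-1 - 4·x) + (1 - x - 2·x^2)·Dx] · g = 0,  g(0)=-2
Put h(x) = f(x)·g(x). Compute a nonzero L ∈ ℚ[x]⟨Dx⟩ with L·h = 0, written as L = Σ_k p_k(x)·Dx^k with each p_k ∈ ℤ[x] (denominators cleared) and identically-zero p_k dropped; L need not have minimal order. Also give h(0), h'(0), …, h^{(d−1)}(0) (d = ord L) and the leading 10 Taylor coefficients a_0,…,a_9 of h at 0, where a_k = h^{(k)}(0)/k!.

f: a_k = 4, 12, 18, 18, 27/2, 81/10, 81/20, 243/140, 729/1120, 243/1120, …
g: a_k = -2, -2, -6, -10, -22, -42, -86, -170, -342, -682, …
Sym-product of L_f,L_g gives L₀ (≤ ord 1).
L = (4 + x - 6·x^2) + (-1 + x + 2·x^2)·Dx  (order 1).
h: a_k = -8, -32, -84, -184, -379, -3816/5, -15293/10, -107071/35, -3426681/560, -244757/20, …
ICs: h(0) = -8.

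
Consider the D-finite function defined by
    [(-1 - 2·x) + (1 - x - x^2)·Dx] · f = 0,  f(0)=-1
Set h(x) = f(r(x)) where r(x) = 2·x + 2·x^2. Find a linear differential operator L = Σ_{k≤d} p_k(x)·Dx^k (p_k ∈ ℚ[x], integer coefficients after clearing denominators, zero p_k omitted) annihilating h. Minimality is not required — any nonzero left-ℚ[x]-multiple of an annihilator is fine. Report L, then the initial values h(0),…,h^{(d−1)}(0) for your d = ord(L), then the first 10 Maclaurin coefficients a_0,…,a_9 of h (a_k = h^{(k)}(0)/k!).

L = (2 + 12·x + 24·x^2 + 16·x^3) + (-1 + 2·x + 6·x^2 + 8·x^3 + 4·x^4)·Dx  (order 1).
h: a_k = -1, -2, -10, -40, -160, -648, -2616, -10560, -42640, -172160, …
ICs: h(0) = -1.

f: a_k = -1, -1, -2, -3, -5, -8, -13, -21, -34, -55, …
L₀ from L_f via x↦r, Dx↦r'^{-1}Dx.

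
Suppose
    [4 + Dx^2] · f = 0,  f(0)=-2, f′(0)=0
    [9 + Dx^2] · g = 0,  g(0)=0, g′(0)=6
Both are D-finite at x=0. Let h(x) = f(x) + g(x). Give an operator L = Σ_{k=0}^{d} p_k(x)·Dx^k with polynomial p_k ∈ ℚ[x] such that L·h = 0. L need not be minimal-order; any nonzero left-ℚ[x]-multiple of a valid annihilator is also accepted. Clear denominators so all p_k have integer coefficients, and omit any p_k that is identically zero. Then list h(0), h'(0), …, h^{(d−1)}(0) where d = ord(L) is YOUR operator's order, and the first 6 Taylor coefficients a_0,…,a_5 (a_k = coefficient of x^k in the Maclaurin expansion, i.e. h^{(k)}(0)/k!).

L = 36 + 13·Dx^2 + Dx^4  (order 4).
h: a_k = -2, 6, 4, -9, -4/3, 81/20, …
ICs: h(0) = -2, h′(0) = 6, h′′(0) = 8, h′′′(0) = -54.

f: a_k = -2, 0, 4, 0, -4/3, 0, …
g: a_k = 0, 6, 0, -9, 0, 81/20, …
L₀ := lclm(L_f,L_g); ord L₀ ≤ 2+2.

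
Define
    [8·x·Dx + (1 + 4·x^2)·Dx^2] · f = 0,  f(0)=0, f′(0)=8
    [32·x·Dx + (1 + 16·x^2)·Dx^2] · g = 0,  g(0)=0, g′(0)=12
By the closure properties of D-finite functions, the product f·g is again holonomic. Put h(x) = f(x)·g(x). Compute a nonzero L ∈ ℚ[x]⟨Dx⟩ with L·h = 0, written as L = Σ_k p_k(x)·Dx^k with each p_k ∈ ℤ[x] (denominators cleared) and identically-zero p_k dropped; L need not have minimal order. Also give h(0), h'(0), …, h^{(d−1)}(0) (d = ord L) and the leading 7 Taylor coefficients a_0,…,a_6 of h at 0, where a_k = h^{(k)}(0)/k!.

L = (-1536·x - 51200·x^3 - 262144·x^5 + 655360·x^7 + 6291456·x^9)·Dx + (-80 - 6592·x^2 - 92160·x^4 - 229376·x^6 + 2293760·x^8 + 9437184·x^10)·Dx^2 + (-160·x - 4480·x^3 - 30720·x^5 + 69632·x^7 + 1310720·x^9 + 3145728·x^11)·Dx^3 + (-1 - 40·x^2 - 464·x^4 + 29696·x^8 + 163840·x^10 + 262144·x^12)·Dx^4  (order 4).
h: a_k = 0, 0, 96, 0, -640, 0, 88576/15, …
ICs: h(0) = 0, h′(0) = 0, h′′(0) = 192, h′′′(0) = 0.

f: a_k = 0, 8, 0, -32/3, 0, 128/5, 0, …
g: a_k = 0, 12, 0, -64, 0, 3072/5, 0, …
Product ⇒ symmetric product L₀, ord ≤ 4.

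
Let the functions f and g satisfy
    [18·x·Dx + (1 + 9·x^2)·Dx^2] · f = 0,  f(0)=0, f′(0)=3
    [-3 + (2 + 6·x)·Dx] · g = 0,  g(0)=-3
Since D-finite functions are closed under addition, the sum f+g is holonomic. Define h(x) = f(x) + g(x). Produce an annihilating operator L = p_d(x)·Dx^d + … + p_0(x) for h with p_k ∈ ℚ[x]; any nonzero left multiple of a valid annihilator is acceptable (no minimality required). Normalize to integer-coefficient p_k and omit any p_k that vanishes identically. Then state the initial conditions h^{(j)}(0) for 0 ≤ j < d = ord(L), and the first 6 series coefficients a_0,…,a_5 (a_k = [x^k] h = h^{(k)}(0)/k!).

L = (-36 - 270·x + 972·x^2 + 1458·x^3)·Dx + (-33 - 144·x + 270·x^2 + 3888·x^3 + 5103·x^4)·Dx^2 + (-2 + 18·x + 108·x^2 + 324·x^3 + 1134·x^4 + 1458·x^5)·Dx^3  (order 3).
h: a_k = -3, -3/2, 27/8, -225/16, 1215/128, 36693/1280, …
ICs: h(0) = -3, h′(0) = -3/2, h′′(0) = 27/4.

f: a_k = 0, 3, 0, -9, 0, 243/5, …
g: a_k = -3, -9/2, 27/8, -81/16, 1215/128, -5103/256, …
Sum ⇒ L₀ = lclm(L_f,L_g) in ℚ(x)⟨Dx⟩.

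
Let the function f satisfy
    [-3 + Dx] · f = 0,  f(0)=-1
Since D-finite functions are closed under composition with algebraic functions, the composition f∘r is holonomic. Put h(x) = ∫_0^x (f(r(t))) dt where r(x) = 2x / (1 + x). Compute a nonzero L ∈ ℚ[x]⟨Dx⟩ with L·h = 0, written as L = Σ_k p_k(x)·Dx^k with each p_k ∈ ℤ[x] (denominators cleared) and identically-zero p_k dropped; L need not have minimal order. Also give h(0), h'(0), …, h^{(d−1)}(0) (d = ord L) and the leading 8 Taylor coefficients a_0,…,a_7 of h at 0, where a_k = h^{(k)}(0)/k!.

L = -6·Dx + (1 + 2·x + x^2)·Dx^2  (order 2).
h: a_k = 0, -1, -3, -4, -3/2, 6/5, 1/5, -24/35, …
ICs: h(0) = 0, h′(0) = -1.

f: a_k = -1, -3, -9/2, -9/2, -27/8, -81/40, -81/80, -243/560, …
h₀=f(r): pull back L_f along r ⇒ L₀.
h=∫h₀ ⇒ L = L₀·Dx.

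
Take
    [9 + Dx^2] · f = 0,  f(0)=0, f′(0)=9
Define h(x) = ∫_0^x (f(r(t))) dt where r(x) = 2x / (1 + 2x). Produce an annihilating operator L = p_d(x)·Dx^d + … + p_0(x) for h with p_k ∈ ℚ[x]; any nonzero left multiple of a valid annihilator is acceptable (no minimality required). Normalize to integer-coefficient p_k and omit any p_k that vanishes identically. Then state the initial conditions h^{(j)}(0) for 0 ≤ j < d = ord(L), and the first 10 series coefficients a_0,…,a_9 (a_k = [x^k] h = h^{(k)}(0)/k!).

f: a_k = 0, 9, 0, -27/2, 0, 243/40, 0, -729/560, 0, 729/4480, …
h₀=f(r): pull back L_f along r ⇒ L₀.
∫: right-multiply L₀ by Dx.
L = 36·Dx + (4 + 24·x + 48·x^2 + 32·x^3)·Dx^2 + (1 + 8·x + 24·x^2 + 32·x^3 + 16·x^4)·Dx^3  (order 3).
h: a_k = 0, 0, 9, -12, -9, 504/5, -1758/5, 6120/7, -58059/35, 10096/5, …
ICs: h(0) = 0, h′(0) = 0, h′′(0) = 18.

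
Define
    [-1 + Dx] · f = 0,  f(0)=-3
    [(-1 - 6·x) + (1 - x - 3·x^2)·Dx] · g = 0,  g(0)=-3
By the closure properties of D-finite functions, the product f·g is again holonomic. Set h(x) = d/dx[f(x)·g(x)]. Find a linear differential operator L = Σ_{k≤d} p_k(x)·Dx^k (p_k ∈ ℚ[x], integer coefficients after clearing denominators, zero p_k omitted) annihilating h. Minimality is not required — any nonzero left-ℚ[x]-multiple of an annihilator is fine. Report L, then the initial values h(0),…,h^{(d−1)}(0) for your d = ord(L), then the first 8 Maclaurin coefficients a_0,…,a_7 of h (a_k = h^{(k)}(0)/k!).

L = (11 + 26·x + 31·x^2 - 30·x^3 + 9·x^4) + (-2 - 3·x + 14·x^2 + 12·x^3 - 9·x^4)·Dx  (order 1).
h: a_k = 18, 99, 315, 2031/2, 11379/4, 319341/40, 850483/40, 6298165/112, …
ICs: h(0) = 18.

f: a_k = -3, -3, -3/2, -1/2, -1/8, -1/40, -1/240, -1/1680, …
g: a_k = -3, -3, -12, -21, -57, -120, -291, -651, …
L₀ := L_f ⊗_s L_g (sym. prod.), ord ≤ 1.
h₀' ⇒ L via d/dx closure of L₀.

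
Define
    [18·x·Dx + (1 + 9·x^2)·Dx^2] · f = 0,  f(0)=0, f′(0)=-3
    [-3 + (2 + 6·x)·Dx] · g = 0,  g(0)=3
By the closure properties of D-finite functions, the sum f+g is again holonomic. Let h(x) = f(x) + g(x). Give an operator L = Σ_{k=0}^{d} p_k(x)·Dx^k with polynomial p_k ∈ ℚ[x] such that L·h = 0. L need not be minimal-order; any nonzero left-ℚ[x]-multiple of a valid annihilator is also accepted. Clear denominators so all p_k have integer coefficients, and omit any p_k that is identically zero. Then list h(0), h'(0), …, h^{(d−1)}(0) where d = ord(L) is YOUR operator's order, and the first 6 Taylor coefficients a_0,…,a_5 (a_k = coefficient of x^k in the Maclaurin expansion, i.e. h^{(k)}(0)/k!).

f: a_k = 0, -3, 0, 9, 0, -243/5, …
g: a_k = 3, 9/2, -27/8, 81/16, -1215/128, 5103/256, …
Sum ⇒ L₀ = lclm(L_f,L_g) in ℚ(x)⟨Dx⟩.
L = (-36 - 270·x + 972·x^2 + 1458·x^3)·Dx + (-33 - 144·x + 270·x^2 + 3888·x^3 + 5103·x^4)·Dx^2 + (-2 + 18·x + 108·x^2 + 324·x^3 + 1134·x^4 + 1458·x^5)·Dx^3  (order 3).
h: a_k = 3, 3/2, -27/8, 225/16, -1215/128, -36693/1280, …
ICs: h(0) = 3, h′(0) = 3/2, h′′(0) = -27/4.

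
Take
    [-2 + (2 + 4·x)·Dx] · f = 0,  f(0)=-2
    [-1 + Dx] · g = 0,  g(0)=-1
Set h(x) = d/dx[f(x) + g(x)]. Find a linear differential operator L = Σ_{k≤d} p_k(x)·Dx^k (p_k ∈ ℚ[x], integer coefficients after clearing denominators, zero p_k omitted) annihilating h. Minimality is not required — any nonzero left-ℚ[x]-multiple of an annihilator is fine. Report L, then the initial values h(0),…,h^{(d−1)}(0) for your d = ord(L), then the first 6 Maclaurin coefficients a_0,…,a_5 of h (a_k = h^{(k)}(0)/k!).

L = (-2 - x) + (1 - 2·x - 2·x^2)·Dx + (1 + 3·x + 2·x^2)·Dx^2  (order 2).
h: a_k = -3, 1, -7/2, 29/6, -211/24, 1889/120, …
ICs: h(0) = -3, h′(0) = 1.

f: a_k = -2, -2, 1, -1, 5/4, -7/4, …
g: a_k = -1, -1, -1/2, -1/6, -1/24, -1/120, …
Sum ⇒ L₀ = lclm(L_f,L_g) in ℚ(x)⟨Dx⟩.
h=h₀': d/dx-closure on L₀ ⇒ L.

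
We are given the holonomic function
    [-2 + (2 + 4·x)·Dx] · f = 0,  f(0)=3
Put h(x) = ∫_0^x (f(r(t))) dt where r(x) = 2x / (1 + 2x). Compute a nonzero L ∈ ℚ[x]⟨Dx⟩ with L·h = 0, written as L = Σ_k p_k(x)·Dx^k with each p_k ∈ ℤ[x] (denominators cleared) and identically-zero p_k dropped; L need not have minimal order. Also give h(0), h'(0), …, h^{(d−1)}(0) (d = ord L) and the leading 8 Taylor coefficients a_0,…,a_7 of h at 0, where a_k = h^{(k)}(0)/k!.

L = -2·Dx + (1 + 8·x + 12·x^2)·Dx^2  (order 2).
h: a_k = 0, 3, 3, -6, 15, -222/5, 150, -3924/7, …
ICs: h(0) = 0, h′(0) = 3.

f: a_k = 3, 3, -3/2, 3/2, -15/8, 21/8, -63/16, 99/16, …
L₀ from L_f via x↦r, Dx↦r'^{-1}Dx.
h=∫₀ˣh₀: take L = L₀·Dx.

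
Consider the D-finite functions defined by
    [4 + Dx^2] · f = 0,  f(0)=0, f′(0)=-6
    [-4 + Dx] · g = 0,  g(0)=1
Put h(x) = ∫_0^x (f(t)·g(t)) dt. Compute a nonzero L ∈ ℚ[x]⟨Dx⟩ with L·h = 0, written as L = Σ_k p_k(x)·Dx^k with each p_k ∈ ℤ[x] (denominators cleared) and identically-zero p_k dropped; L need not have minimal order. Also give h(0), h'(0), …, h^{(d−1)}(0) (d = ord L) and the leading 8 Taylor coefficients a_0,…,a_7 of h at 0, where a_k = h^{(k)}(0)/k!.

L = 20·Dx - 8·Dx^2 + Dx^3  (order 3).
h: a_k = 0, 0, -3, -8, -11, -48/5, -82/15, -176/105, …
ICs: h(0) = 0, h′(0) = 0, h′′(0) = -6.

f: a_k = 0, -6, 0, 4, 0, -4/5, 0, 8/105, …
g: a_k = 1, 4, 8, 32/3, 32/3, 128/15, 256/45, 1024/315, …
f·g: L₀ = L_f ⊗_s L_g, ord ≤ 2·1.
∫: right-multiply L₀ by Dx.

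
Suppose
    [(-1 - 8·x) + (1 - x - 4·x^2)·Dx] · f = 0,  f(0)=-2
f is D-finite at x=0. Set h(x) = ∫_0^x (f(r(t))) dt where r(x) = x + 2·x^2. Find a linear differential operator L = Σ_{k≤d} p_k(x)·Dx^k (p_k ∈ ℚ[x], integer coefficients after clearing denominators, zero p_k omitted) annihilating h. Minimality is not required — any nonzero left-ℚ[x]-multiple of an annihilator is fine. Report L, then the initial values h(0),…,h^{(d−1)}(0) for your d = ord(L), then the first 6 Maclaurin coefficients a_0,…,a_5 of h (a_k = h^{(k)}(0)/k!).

f: a_k = -2, -2, -10, -18, -58, -130, …
f∘r: x↦r, Dx↦Dx/r' in L_f ⇒ L₀.
h=∫₀ˣh₀: take L = L₀·Dx.
L = (1 + 12·x + 48·x^2 + 64·x^3)·Dx + (-1 + x + 6·x^2 + 16·x^3 + 16·x^4)·Dx^2  (order 2).
h: a_k = 0, -2, -1, -14/3, -29/2, -206/5, …
ICs: h(0) = 0, h′(0) = -2.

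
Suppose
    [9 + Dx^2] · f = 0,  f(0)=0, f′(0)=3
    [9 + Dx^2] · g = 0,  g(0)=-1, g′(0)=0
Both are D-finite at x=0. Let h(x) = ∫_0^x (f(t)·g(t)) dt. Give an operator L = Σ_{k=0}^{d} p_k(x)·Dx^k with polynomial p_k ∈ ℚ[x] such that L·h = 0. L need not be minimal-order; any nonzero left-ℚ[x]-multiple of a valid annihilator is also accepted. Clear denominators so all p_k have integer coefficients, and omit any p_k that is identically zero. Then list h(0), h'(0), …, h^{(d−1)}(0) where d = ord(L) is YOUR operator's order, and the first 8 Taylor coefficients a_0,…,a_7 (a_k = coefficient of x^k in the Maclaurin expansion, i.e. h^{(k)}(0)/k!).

L = 36·Dx^2 + Dx^4  (order 4).
h: a_k = 0, 0, -3/2, 0, 9/2, 0, -27/5, 0, …
ICs: h(0) = 0, h′(0) = 0, h′′(0) = -3, h′′′(0) = 0.

f: a_k = 0, 3, 0, -9/2, 0, 81/40, 0, -243/560, …
g: a_k = -1, 0, 9/2, 0, -27/8, 0, 81/80, 0, …
L₀ := L_f ⊗_s L_g (sym. prod.), ord ≤ 4.
h=∫h₀ ⇒ L = L₀·Dx.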